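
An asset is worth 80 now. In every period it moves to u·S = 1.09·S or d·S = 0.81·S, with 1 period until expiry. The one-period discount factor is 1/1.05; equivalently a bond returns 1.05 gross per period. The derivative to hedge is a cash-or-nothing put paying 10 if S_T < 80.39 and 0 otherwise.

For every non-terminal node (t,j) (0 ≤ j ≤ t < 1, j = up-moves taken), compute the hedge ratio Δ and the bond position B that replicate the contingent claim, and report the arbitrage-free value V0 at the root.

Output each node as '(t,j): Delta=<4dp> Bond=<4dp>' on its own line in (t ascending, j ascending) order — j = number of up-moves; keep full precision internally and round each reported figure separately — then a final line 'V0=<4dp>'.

Risk-neutral probability p* = (R−d)/(u−d) = (1.05−0.81)/(1.09−0.81) = 0.8571.
At expiry t=1: V(1,0)=10.0000, V(1,1)=0.0000
Node (0,0) S=80.0000: V=(p*·0.0000+(1−p*)·10.0000)/1.05=1.3605; Δ=(0.0000−10.0000)/(87.2000−64.8000)=-0.4464; B=V−Δ·S=37.0748
The time-0 hedge costs 1.3605, which is the no-arbitrage price.

(0,0): Delta=-0.4464 Bond=37.0748
V0=1.3605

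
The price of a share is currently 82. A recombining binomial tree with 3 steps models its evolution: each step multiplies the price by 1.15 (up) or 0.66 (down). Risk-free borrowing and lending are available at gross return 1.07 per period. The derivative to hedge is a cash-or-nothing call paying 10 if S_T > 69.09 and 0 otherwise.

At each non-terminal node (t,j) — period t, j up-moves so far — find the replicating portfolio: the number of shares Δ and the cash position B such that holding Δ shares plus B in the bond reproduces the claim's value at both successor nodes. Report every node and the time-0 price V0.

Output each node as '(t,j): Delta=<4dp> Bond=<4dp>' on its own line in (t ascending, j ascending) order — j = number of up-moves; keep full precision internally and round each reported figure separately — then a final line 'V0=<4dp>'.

Risk-neutral probability p* = (R−d)/(u−d) = (1.07−0.66)/(1.15−0.66) = 0.8367.
Terminal payoffs: V(3,0)=0.0000, V(3,1)=0.0000, V(3,2)=10.0000, V(3,3)=10.0000
(2,0): S=35.7192. Δ = (V_up−V_dn)/(S_up−S_dn) = (0.0000−0.0000)/(41.0771−23.5747) = 0.0000. V = [p*·0.0000 + (1−p*)·0.0000]/1.07 = 0.0000. B = V − Δ·S = 0.0000.
(2,1): S=62.2380. Δ = (V_up−V_dn)/(S_up−S_dn) = (10.0000−0.0000)/(71.5737−41.0771) = 0.3279. V = [p*·10.0000 + (1−p*)·0.0000]/1.07 = 7.8200. B = V − Δ·S = -12.5882.
(2,2): S=108.4450. Δ = (V_up−V_dn)/(S_up−S_dn) = (10.0000−10.0000)/(124.7117−71.5737) = 0.0000. V = [p*·10.0000 + (1−p*)·10.0000]/1.07 = 9.3458. B = V − Δ·S = 9.3458.
(1,0): S=54.1200. Δ = (V_up−V_dn)/(S_up−S_dn) = (7.8200−0.0000)/(62.2380−35.7192) = 0.2949. V = [p*·7.8200 + (1−p*)·0.0000]/1.07 = 6.1152. B = V − Δ·S = -9.8439.
(1,1): S=94.3000. Δ = (V_up−V_dn)/(S_up−S_dn) = (9.3458−7.8200)/(108.4450−62.2380) = 0.0330. V = [p*·9.3458 + (1−p*)·7.8200]/1.07 = 8.5016. B = V − Δ·S = 5.3876.
(0,0): S=82.0000. Δ = (V_up−V_dn)/(S_up−S_dn) = (8.5016−6.1152)/(94.3000−54.1200) = 0.0594. V = [p*·8.5016 + (1−p*)·6.1152]/1.07 = 7.5813. B = V − Δ·S = 2.7110.
The time-0 hedge costs 7.5813, which is the no-arbitrage price.

(0,0): Delta=0.0594 Bond=2.7110
(1,0): Delta=0.2949 Bond=-9.8439
(1,1): Delta=0.0330 Bond=5.3876
(2,0): Delta=0.0000 Bond=0.0000
(2,1): Delta=0.3279 Bond=-12.5882
(2,2): Delta=0.0000 Bond=9.3458
V0=7.5813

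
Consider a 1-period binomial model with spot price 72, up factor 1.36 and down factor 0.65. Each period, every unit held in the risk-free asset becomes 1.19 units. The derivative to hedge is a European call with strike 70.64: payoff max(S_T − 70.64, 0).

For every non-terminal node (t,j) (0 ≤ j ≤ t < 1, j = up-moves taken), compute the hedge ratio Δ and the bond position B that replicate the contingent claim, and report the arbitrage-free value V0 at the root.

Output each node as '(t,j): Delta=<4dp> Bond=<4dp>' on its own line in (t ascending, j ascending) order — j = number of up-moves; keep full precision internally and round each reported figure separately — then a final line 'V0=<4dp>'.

(0,0): Delta=0.5336 Bond=-20.9871
V0=17.4354

Under the risk-neutral measure, an up-move has probability p* = (R−d)/(u−d) = 0.7606 and values discount at R = 1.19.
At expiry t=1: V(1,0)=0.0000, V(1,1)=27.2800
  t=0,j=0: stock 72.0000 → up 97.9200 (V=27.2800), down 46.8000 (V=0.0000). Price 17.4354; hedge Δ=0.5336, bond B=-20.9871.
Root portfolio cost Δ·72+B reproduces V0=17.4354.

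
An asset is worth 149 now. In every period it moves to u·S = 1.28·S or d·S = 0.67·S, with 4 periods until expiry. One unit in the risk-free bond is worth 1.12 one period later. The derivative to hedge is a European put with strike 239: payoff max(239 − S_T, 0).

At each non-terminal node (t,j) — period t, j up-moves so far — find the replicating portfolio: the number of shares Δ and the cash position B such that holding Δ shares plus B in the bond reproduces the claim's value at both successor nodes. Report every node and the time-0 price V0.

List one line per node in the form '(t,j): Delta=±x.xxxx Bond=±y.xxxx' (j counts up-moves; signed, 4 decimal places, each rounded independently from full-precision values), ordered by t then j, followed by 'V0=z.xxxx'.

No-arbitrage ⇒ martingale measure with p* = (R−d)/(u−d) = 0.7377.
Terminal values V(4,·): V(4,0)=208.9748, V(4,1)=181.6385, V(4,2)=129.4138, V(4,3)=29.6413, V(4,4)=0.0000
(3,0): S=44.8137. Δ = (V_up−V_dn)/(S_up−S_dn) = (181.6385−208.9748)/(57.3615−30.0252) = -1.0000. V = [p*·181.6385 + (1−p*)·208.9748]/1.12 = 168.5792. B = V − Δ·S = 213.3929.
(3,1): S=85.6142. Δ = (V_up−V_dn)/(S_up−S_dn) = (129.4138−181.6385)/(109.5862−57.3615) = -1.0000. V = [p*·129.4138 + (1−p*)·181.6385]/1.12 = 127.7786. B = V − Δ·S = 213.3929.
(3,2): S=163.5615. Δ = (V_up−V_dn)/(S_up−S_dn) = (29.6413−129.4138)/(209.3587−109.5862) = -1.0000. V = [p*·29.6413 + (1−p*)·129.4138]/1.12 = 49.8314. B = V − Δ·S = 213.3929.
(3,3): S=312.4756. Δ = (V_up−V_dn)/(S_up−S_dn) = (0.0000−29.6413)/(399.9688−209.3587) = -0.1555. V = [p*·0.0000 + (1−p*)·29.6413]/1.12 = 6.9418. B = V − Δ·S = 55.5341.
(2,0): S=66.8861. Δ = (V_up−V_dn)/(S_up−S_dn) = (127.7786−168.5792)/(85.6142−44.8137) = -1.0000. V = [p*·127.7786 + (1−p*)·168.5792]/1.12 = 123.6432. B = V − Δ·S = 190.5293.
(2,1): S=127.7824. Δ = (V_up−V_dn)/(S_up−S_dn) = (49.8314−127.7786)/(163.5615−85.6142) = -1.0000. V = [p*·49.8314 + (1−p*)·127.7786]/1.12 = 62.7469. B = V − Δ·S = 190.5293.
(2,2): S=244.1216. Δ = (V_up−V_dn)/(S_up−S_dn) = (6.9418−49.8314)/(312.4756−163.5615) = -0.2880. V = [p*·6.9418 + (1−p*)·49.8314]/1.12 = 16.2424. B = V − Δ·S = 86.5533.
(1,0): S=99.8300. Δ = (V_up−V_dn)/(S_up−S_dn) = (62.7469−123.6432)/(127.7824−66.8861) = -1.0000. V = [p*·62.7469 + (1−p*)·123.6432]/1.12 = 70.2855. B = V − Δ·S = 170.1155.
(1,1): S=190.7200. Δ = (V_up−V_dn)/(S_up−S_dn) = (16.2424−62.7469)/(244.1216−127.7824) = -0.3997. V = [p*·16.2424 + (1−p*)·62.7469]/1.12 = 25.3931. B = V − Δ·S = 101.6301.
(0,0): S=149.0000. Δ = (V_up−V_dn)/(S_up−S_dn) = (25.3931−70.2855)/(190.7200−99.8300) = -0.4939. V = [p*·25.3931 + (1−p*)·70.2855]/1.12 = 33.1859. B = V − Δ·S = 106.7799.
Check: Δ(0,0)·S0 + B(0,0) = 33.1859 = V0.

(0,0): Delta=-0.4939 Bond=106.7799
(1,0): Delta=-1.0000 Bond=170.1155
(1,1): Delta=-0.3997 Bond=101.6301
(2,0): Delta=-1.0000 Bond=190.5293
(2,1): Delta=-1.0000 Bond=190.5293
(2,2): Delta=-0.2880 Bond=86.5533
(3,0): Delta=-1.0000 Bond=213.3929
(3,1): Delta=-1.0000 Bond=213.3929
(3,2): Delta=-1.0000 Bond=213.3929
(3,3): Delta=-0.1555 Bond=55.5341
V0=33.1859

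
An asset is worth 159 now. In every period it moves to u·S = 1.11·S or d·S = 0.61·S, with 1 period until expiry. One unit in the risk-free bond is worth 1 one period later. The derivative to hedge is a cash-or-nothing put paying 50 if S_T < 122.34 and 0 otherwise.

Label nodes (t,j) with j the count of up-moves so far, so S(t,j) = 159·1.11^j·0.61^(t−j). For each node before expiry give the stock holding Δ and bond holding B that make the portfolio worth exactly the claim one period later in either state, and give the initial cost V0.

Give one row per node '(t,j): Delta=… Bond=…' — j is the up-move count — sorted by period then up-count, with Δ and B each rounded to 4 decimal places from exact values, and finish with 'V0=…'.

(0,0): Delta=-0.6289 Bond=111.0000
V0=11.0000

No-arbitrage ⇒ martingale measure with p* = (R−d)/(u−d) = 0.7800.
Payoff layer (t=1): V(1,0)=50.0000, V(1,1)=0.0000
(0,0): S=159.0000. Δ = (V_up−V_dn)/(S_up−S_dn) = (0.0000−50.0000)/(176.4900−96.9900) = -0.6289. V = [p*·0.0000 + (1−p*)·50.0000]/1 = 11.0000. B = V − Δ·S = 111.0000.
Each (Δ,B) replicates both successor values, so the strategy is self-financing and V0 is arbitrage-free.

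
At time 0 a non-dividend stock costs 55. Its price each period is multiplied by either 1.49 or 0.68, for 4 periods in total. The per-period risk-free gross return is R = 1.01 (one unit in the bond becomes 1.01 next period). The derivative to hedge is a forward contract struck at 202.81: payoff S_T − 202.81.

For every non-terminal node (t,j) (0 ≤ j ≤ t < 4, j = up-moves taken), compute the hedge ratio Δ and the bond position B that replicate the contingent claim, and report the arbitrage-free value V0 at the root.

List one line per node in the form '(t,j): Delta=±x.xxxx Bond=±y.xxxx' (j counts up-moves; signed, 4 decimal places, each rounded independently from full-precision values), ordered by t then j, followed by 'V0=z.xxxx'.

Risk-neutral probability p* = (R−d)/(u−d) = (1.01−0.68)/(1.49−0.68) = 0.4074.
Terminal values V(4,·): V(4,0)=-191.0502, V(4,1)=-177.0423, V(4,2)=-146.3484, V(4,3)=-79.0927, V(4,4)=68.2764
Node (3,0) S=17.2938: V=(p*·-177.0423+(1−p*)·-191.0502)/1.01=-183.5082; Δ=(-177.0423−-191.0502)/(25.7677−11.7598)=1.0000; B=V−Δ·S=-200.8020
Node (3,1) S=37.8937: V=(p*·-146.3484+(1−p*)·-177.0423)/1.01=-162.9083; Δ=(-146.3484−-177.0423)/(56.4616−25.7677)=1.0000; B=V−Δ·S=-200.8020
Node (3,2) S=83.0317: V=(p*·-79.0927+(1−p*)·-146.3484)/1.01=-117.7702; Δ=(-79.0927−-146.3484)/(123.7173−56.4616)=1.0000; B=V−Δ·S=-200.8020
Node (3,3) S=181.9372: V=(p*·68.2764+(1−p*)·-79.0927)/1.01=-18.8648; Δ=(68.2764−-79.0927)/(271.0864−123.7173)=1.0000; B=V−Δ·S=-200.8020
Node (2,0) S=25.4320: V=(p*·-162.9083+(1−p*)·-183.5082)/1.01=-173.3818; Δ=(-162.9083−-183.5082)/(37.8937−17.2938)=1.0000; B=V−Δ·S=-198.8138
Node (2,1) S=55.7260: V=(p*·-117.7702+(1−p*)·-162.9083)/1.01=-143.0878; Δ=(-117.7702−-162.9083)/(83.0317−37.8937)=1.0000; B=V−Δ·S=-198.8138
Node (2,2) S=122.1055: V=(p*·-18.8648+(1−p*)·-117.7702)/1.01=-76.7083; Δ=(-18.8648−-117.7702)/(181.9372−83.0317)=1.0000; B=V−Δ·S=-198.8138
Node (1,0) S=37.4000: V=(p*·-143.0878+(1−p*)·-173.3818)/1.01=-159.4454; Δ=(-143.0878−-173.3818)/(55.7260−25.4320)=1.0000; B=V−Δ·S=-196.8454
Node (1,1) S=81.9500: V=(p*·-76.7083+(1−p*)·-143.0878)/1.01=-114.8954; Δ=(-76.7083−-143.0878)/(122.1055−55.7260)=1.0000; B=V−Δ·S=-196.8454
Node (0,0) S=55.0000: V=(p*·-114.8954+(1−p*)·-159.4454)/1.01=-139.8964; Δ=(-114.8954−-159.4454)/(81.9500−37.4000)=1.0000; B=V−Δ·S=-194.8964
Root portfolio cost Δ·55+B reproduces V0=-139.8964.

(0,0): Delta=1.0000 Bond=-194.8964
(1,0): Delta=1.0000 Bond=-196.8454
(1,1): Delta=1.0000 Bond=-196.8454
(2,0): Delta=1.0000 Bond=-198.8138
(2,1): Delta=1.0000 Bond=-198.8138
(2,2): Delta=1.0000 Bond=-198.8138
(3,0): Delta=1.0000 Bond=-200.8020
(3,1): Delta=1.0000 Bond=-200.8020
(3,2): Delta=1.0000 Bond=-200.8020
(3,3): Delta=1.0000 Bond=-200.8020
V0=-139.8964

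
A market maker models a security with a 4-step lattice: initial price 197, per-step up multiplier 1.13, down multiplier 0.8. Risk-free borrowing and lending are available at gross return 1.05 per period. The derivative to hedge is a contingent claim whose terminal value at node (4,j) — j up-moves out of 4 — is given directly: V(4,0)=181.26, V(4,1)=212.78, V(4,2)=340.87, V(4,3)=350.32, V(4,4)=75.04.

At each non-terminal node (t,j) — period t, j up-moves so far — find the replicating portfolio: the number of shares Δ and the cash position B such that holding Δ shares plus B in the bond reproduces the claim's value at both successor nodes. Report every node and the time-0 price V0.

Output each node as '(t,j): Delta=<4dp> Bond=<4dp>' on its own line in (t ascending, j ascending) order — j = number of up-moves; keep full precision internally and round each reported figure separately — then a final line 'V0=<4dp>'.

(0,0): Delta=-1.3047 Bond=463.6950
(1,0): Delta=0.9474 Bond=131.9469
(1,1): Delta=-1.8149 Bond=600.4582
(2,0): Delta=2.3961 Bond=-44.1077
(2,1): Delta=0.6192 Bond=196.9929
(2,2): Delta=-2.3663 Bond=769.1974
(3,0): Delta=0.9470 Bond=99.8551
(3,1): Delta=2.7244 Bond=-93.0869
(3,2): Delta=0.1423 Bond=302.8199
(3,3): Delta=-2.9347 Bond=969.2052
V0=206.6731

Risk-neutral probability p* = (R−d)/(u−d) = (1.05−0.8)/(1.13−0.8) = 0.7576.
Terminal payoffs: V(4,0)=181.2600, V(4,1)=212.7800, V(4,2)=340.8700, V(4,3)=350.3200, V(4,4)=75.0400
Node (3,0) S=100.8640: V=(p*·212.7800+(1−p*)·181.2600)/1.05=195.3703; Δ=(212.7800−181.2600)/(113.9763−80.6912)=0.9470; B=V−Δ·S=99.8551
Node (3,1) S=142.4704: V=(p*·340.8700+(1−p*)·212.7800)/1.05=295.0646; Δ=(340.8700−212.7800)/(160.9916−113.9763)=2.7244; B=V−Δ·S=-93.0869
Node (3,2) S=201.2394: V=(p*·350.3200+(1−p*)·340.8700)/1.05=331.4563; Δ=(350.3200−340.8700)/(227.4006−160.9916)=0.1423; B=V−Δ·S=302.8199
Node (3,3) S=284.2507: V=(p*·75.0400+(1−p*)·350.3200)/1.05=135.0234; Δ=(75.0400−350.3200)/(321.2033−227.4006)=-2.9347; B=V−Δ·S=969.2052
Node (2,0) S=126.0800: V=(p*·295.0646+(1−p*)·195.3703)/1.05=257.9965; Δ=(295.0646−195.3703)/(142.4704−100.8640)=2.3961; B=V−Δ·S=-44.1077
Node (2,1) S=178.0880: V=(p*·331.4563+(1−p*)·295.0646)/1.05=307.2705; Δ=(331.4563−295.0646)/(201.2394−142.4704)=0.6192; B=V−Δ·S=196.9929
Node (2,2) S=251.5493: V=(p*·135.0234+(1−p*)·331.4563)/1.05=173.9462; Δ=(135.0234−331.4563)/(284.2507−201.2394)=-2.3663; B=V−Δ·S=769.1974
Node (1,0) S=157.6000: V=(p*·307.2705+(1−p*)·257.9965)/1.05=281.2622; Δ=(307.2705−257.9965)/(178.0880−126.0800)=0.9474; B=V−Δ·S=131.9469
Node (1,1) S=222.6100: V=(p*·173.9462+(1−p*)·307.2705)/1.05=196.4450; Δ=(173.9462−307.2705)/(251.5493−178.0880)=-1.8149; B=V−Δ·S=600.4582
Node (0,0) S=197.0000: V=(p*·196.4450+(1−p*)·281.2622)/1.05=206.6731; Δ=(196.4450−281.2622)/(222.6100−157.6000)=-1.3047; B=V−Δ·S=463.6950
Check: Δ(0,0)·S0 + B(0,0) = 206.6731 = V0.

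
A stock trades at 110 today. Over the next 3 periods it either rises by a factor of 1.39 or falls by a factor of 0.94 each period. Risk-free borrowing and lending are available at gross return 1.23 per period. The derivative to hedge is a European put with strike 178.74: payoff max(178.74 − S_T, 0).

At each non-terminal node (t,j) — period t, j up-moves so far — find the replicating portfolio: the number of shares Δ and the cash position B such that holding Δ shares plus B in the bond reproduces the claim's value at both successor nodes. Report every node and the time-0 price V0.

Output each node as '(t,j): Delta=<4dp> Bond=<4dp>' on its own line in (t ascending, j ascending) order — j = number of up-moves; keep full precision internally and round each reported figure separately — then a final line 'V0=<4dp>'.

(0,0): Delta=-0.3409 Bond=45.3377
(1,0): Delta=-0.7631 Bond=99.4234
(1,1): Delta=-0.1833 Bond=31.6782
(2,0): Delta=-1.0000 Bond=145.3171
(2,1): Delta=-0.6747 Bond=109.5866
(2,2): Delta=0.0000 Bond=0.0000
V0=7.8420

Risk-neutral probability p* = (R−d)/(u−d) = (1.23−0.94)/(1.39−0.94) = 0.6444.
Terminal values V(3,·): V(3,0)=87.3758, V(3,1)=43.6376, V(3,2)=0.0000, V(3,3)=0.0000
  t=2,j=0: stock 97.1960 → up 135.1024 (V=43.6376), down 91.3642 (V=87.3758). Price 48.1211; hedge Δ=-1.0000, bond B=145.3171.
  t=2,j=1: stock 143.7260 → up 199.7791 (V=0.0000), down 135.1024 (V=43.6376). Price 12.6143; hedge Δ=-0.6747, bond B=109.5866.
  t=2,j=2: stock 212.5310 → up 295.4181 (V=0.0000), down 199.7791 (V=0.0000). Price 0.0000; hedge Δ=0.0000, bond B=0.0000.
  t=1,j=0: stock 103.4000 → up 143.7260 (V=12.6143), down 97.1960 (V=48.1211). Price 20.5195; hedge Δ=-0.7631, bond B=99.4234.
  t=1,j=1: stock 152.9000 → up 212.5310 (V=0.0000), down 143.7260 (V=12.6143). Price 3.6464; hedge Δ=-0.1833, bond B=31.6782.
  t=0,j=0: stock 110.0000 → up 152.9000 (V=3.6464), down 103.4000 (V=20.5195). Price 7.8420; hedge Δ=-0.3409, bond B=45.3377.
The time-0 hedge costs 7.8420, which is the no-arbitrage price.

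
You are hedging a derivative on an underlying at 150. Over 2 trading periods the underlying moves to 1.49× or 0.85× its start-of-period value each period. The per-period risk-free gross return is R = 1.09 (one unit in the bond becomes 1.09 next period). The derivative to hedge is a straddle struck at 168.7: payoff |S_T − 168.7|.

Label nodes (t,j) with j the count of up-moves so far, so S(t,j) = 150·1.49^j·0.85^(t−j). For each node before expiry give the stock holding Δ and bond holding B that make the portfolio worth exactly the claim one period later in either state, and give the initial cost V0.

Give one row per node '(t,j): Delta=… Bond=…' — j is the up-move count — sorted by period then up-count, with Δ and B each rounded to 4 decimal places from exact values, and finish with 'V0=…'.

(0,0): Delta=0.2794 Bond=5.7699
(1,0): Delta=-0.4786 Bond=102.9250
(1,1): Delta=1.0000 Bond=-154.7706
V0=47.6760

No-arbitrage ⇒ martingale measure with p* = (R−d)/(u−d) = 0.3750.
At expiry t=2: V(2,0)=60.3250, V(2,1)=21.2750, V(2,2)=164.3150
Node (1,0) S=127.5000: V=(p*·21.2750+(1−p*)·60.3250)/1.09=41.9094; Δ=(21.2750−60.3250)/(189.9750−108.3750)=-0.4786; B=V−Δ·S=102.9250
Node (1,1) S=223.5000: V=(p*·164.3150+(1−p*)·21.2750)/1.09=68.7294; Δ=(164.3150−21.2750)/(333.0150−189.9750)=1.0000; B=V−Δ·S=-154.7706
Node (0,0) S=150.0000: V=(p*·68.7294+(1−p*)·41.9094)/1.09=47.6760; Δ=(68.7294−41.9094)/(223.5000−127.5000)=0.2794; B=V−Δ·S=5.7699
The time-0 hedge costs 47.6760, which is the no-arbitrage price.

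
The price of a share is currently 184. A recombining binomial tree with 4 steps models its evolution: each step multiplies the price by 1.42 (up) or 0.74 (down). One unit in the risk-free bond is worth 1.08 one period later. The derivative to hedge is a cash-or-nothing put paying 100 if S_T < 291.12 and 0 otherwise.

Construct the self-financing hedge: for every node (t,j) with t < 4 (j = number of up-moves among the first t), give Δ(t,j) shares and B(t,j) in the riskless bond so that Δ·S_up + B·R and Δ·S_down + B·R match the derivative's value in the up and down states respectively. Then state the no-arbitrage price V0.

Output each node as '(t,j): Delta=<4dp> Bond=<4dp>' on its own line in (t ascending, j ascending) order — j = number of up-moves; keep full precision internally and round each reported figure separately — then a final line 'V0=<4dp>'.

Under the risk-neutral measure, an up-move has probability p* = (R−d)/(u−d) = 0.5000 and values discount at R = 1.08.
Terminal values V(4,·): V(4,0)=100.0000, V(4,1)=100.0000, V(4,2)=100.0000, V(4,3)=0.0000, V(4,4)=0.0000
Node (3,0) S=74.5612: V=(p*·100.0000+(1−p*)·100.0000)/1.08=92.5926; Δ=(100.0000−100.0000)/(105.8769−55.1753)=0.0000; B=V−Δ·S=92.5926
Node (3,1) S=143.0769: V=(p*·100.0000+(1−p*)·100.0000)/1.08=92.5926; Δ=(100.0000−100.0000)/(203.1692−105.8769)=0.0000; B=V−Δ·S=92.5926
Node (3,2) S=274.5530: V=(p*·0.0000+(1−p*)·100.0000)/1.08=46.2963; Δ=(0.0000−100.0000)/(389.8653−203.1692)=-0.5356; B=V−Δ·S=193.3551
Node (3,3) S=526.8450: V=(p*·0.0000+(1−p*)·0.0000)/1.08=0.0000; Δ=(0.0000−0.0000)/(748.1199−389.8653)=0.0000; B=V−Δ·S=0.0000
Node (2,0) S=100.7584: V=(p*·92.5926+(1−p*)·92.5926)/1.08=85.7339; Δ=(92.5926−92.5926)/(143.0769−74.5612)=0.0000; B=V−Δ·S=85.7339
Node (2,1) S=193.3472: V=(p*·46.2963+(1−p*)·92.5926)/1.08=64.3004; Δ=(46.2963−92.5926)/(274.5530−143.0769)=-0.3521; B=V−Δ·S=132.3832
Node (2,2) S=371.0176: V=(p*·0.0000+(1−p*)·46.2963)/1.08=21.4335; Δ=(0.0000−46.2963)/(526.8450−274.5530)=-0.1835; B=V−Δ·S=89.5163
Node (1,0) S=136.1600: V=(p*·64.3004+(1−p*)·85.7339)/1.08=69.4603; Δ=(64.3004−85.7339)/(193.3472−100.7584)=-0.2315; B=V−Δ·S=100.9801
Node (1,1) S=261.2800: V=(p*·21.4335+(1−p*)·64.3004)/1.08=39.6916; Δ=(21.4335−64.3004)/(371.0176−193.3472)=-0.2413; B=V−Δ·S=102.7312
Node (0,0) S=184.0000: V=(p*·39.6916+(1−p*)·69.4603)/1.08=50.5333; Δ=(39.6916−69.4603)/(261.2800−136.1600)=-0.2379; B=V−Δ·S=94.3108
Root portfolio cost Δ·184+B reproduces V0=50.5333.

(0,0): Delta=-0.2379 Bond=94.3108
(1,0): Delta=-0.2315 Bond=100.9801
(1,1): Delta=-0.2413 Bond=102.7312
(2,0): Delta=0.0000 Bond=85.7339
(2,1): Delta=-0.3521 Bond=132.3832
(2,2): Delta=-0.1835 Bond=89.5163
(3,0): Delta=0.0000 Bond=92.5926
(3,1): Delta=0.0000 Bond=92.5926
(3,2): Delta=-0.5356 Bond=193.3551
(3,3): Delta=0.0000 Bond=0.0000
V0=50.5333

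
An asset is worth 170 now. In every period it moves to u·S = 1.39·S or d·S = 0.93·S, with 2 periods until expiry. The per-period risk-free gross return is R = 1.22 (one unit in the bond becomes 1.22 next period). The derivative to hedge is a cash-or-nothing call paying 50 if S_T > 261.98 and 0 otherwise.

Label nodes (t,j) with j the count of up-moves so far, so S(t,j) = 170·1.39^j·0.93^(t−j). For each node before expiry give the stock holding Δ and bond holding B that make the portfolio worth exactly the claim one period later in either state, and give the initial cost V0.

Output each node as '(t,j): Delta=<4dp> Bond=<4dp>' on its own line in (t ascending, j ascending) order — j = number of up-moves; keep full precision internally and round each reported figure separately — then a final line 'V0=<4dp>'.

The replicating-portfolio and risk-neutral prices coincide; use p* = (1.22−0.93)/(1.39−0.93) = 0.6304 for the latter.
Terminal values V(2,·): V(2,0)=0.0000, V(2,1)=0.0000, V(2,2)=50.0000
(1,0): S=158.1000. Δ = (V_up−V_dn)/(S_up−S_dn) = (0.0000−0.0000)/(219.7590−147.0330) = 0.0000. V = [p*·0.0000 + (1−p*)·0.0000]/1.22 = 0.0000. B = V − Δ·S = 0.0000.
(1,1): S=236.3000. Δ = (V_up−V_dn)/(S_up−S_dn) = (50.0000−0.0000)/(328.4570−219.7590) = 0.4600. V = [p*·50.0000 + (1−p*)·0.0000]/1.22 = 25.8375. B = V − Δ·S = -82.8582.
(0,0): S=170.0000. Δ = (V_up−V_dn)/(S_up−S_dn) = (25.8375−0.0000)/(236.3000−158.1000) = 0.3304. V = [p*·25.8375 + (1−p*)·0.0000]/1.22 = 13.3515. B = V − Δ·S = -42.8169.
Root portfolio cost Δ·170+B reproduces V0=13.3515.

(0,0): Delta=0.3304 Bond=-42.8169
(1,0): Delta=0.0000 Bond=0.0000
(1,1): Delta=0.4600 Bond=-82.8582
V0=13.3515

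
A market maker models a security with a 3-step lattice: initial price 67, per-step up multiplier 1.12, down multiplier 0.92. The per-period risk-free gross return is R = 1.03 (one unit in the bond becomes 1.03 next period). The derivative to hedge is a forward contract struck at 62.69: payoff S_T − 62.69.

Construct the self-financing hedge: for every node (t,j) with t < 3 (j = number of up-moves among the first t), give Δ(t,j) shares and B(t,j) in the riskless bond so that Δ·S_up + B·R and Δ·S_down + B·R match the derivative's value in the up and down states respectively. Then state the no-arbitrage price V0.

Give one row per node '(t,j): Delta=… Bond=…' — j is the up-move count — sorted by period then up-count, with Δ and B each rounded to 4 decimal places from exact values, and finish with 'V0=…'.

Since d<R<u, set p* = (R−d)/(u−d) = 0.5500; price each node as the discounted p*-expectation of its children.
At expiry t=3: V(3,0)=-10.5179, V(3,1)=0.8239, V(3,2)=14.6312, V(3,3)=31.4402
  t=2,j=0: stock 56.7088 → up 63.5139 (V=0.8239), down 52.1721 (V=-10.5179). Price -4.1553; hedge Δ=1.0000, bond B=-60.8641.
  t=2,j=1: stock 69.0368 → up 77.3212 (V=14.6312), down 63.5139 (V=0.8239). Price 8.1727; hedge Δ=1.0000, bond B=-60.8641.
  t=2,j=2: stock 84.0448 → up 94.1302 (V=31.4402), down 77.3212 (V=14.6312). Price 23.1807; hedge Δ=1.0000, bond B=-60.8641.
  t=1,j=0: stock 61.6400 → up 69.0368 (V=8.1727), down 56.7088 (V=-4.1553). Price 2.5487; hedge Δ=1.0000, bond B=-59.0913.
  t=1,j=1: stock 75.0400 → up 84.0448 (V=23.1807), down 69.0368 (V=8.1727). Price 15.9487; hedge Δ=1.0000, bond B=-59.0913.
  t=0,j=0: stock 67.0000 → up 75.0400 (V=15.9487), down 61.6400 (V=2.5487). Price 9.6298; hedge Δ=1.0000, bond B=-57.3702.
Self-financing check: at every node Δ·S+B equals the discounted successor values.

(0,0): Delta=1.0000 Bond=-57.3702
(1,0): Delta=1.0000 Bond=-59.0913
(1,1): Delta=1.0000 Bond=-59.0913
(2,0): Delta=1.0000 Bond=-60.8641
(2,1): Delta=1.0000 Bond=-60.8641
(2,2): Delta=1.0000 Bond=-60.8641
V0=9.6298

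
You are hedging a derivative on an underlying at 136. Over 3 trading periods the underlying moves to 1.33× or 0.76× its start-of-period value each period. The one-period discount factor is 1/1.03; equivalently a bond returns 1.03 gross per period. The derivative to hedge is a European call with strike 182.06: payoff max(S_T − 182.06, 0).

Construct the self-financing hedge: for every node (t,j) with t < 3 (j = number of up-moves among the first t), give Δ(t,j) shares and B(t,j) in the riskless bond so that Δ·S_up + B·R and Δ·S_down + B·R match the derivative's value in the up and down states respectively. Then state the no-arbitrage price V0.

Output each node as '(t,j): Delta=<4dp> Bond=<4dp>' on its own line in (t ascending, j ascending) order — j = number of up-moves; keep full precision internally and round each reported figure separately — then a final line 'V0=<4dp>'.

(0,0): Delta=0.3788 Bond=-37.8542
(1,0): Delta=0.0060 Bond=-0.4605
(1,1): Delta=0.6155 Bond=-81.8001
(2,0): Delta=0.0000 Bond=0.0000
(2,1): Delta=0.0099 Bond=-1.0013
(2,2): Delta=1.0000 Bond=-176.7573
V0=13.6634

No-arbitrage ⇒ martingale measure with p* = (R−d)/(u−d) = 0.4737.
At expiry t=3: V(3,0)=0.0000, V(3,1)=0.0000, V(3,2)=0.7735, V(3,3)=137.8986
(2,0): S=78.5536. Δ = (V_up−V_dn)/(S_up−S_dn) = (0.0000−0.0000)/(104.4763−59.7007) = 0.0000. V = [p*·0.0000 + (1−p*)·0.0000]/1.03 = 0.0000. B = V − Δ·S = 0.0000.
(2,1): S=137.4688. Δ = (V_up−V_dn)/(S_up−S_dn) = (0.7735−0.0000)/(182.8335−104.4763) = 0.0099. V = [p*·0.7735 + (1−p*)·0.0000]/1.03 = 0.3557. B = V − Δ·S = -1.0013.
(2,2): S=240.5704. Δ = (V_up−V_dn)/(S_up−S_dn) = (137.8986−0.7735)/(319.9586−182.8335) = 1.0000. V = [p*·137.8986 + (1−p*)·0.7735]/1.03 = 63.8131. B = V − Δ·S = -176.7573.
(1,0): S=103.3600. Δ = (V_up−V_dn)/(S_up−S_dn) = (0.3557−0.0000)/(137.4688−78.5536) = 0.0060. V = [p*·0.3557 + (1−p*)·0.0000]/1.03 = 0.1636. B = V − Δ·S = -0.4605.
(1,1): S=180.8800. Δ = (V_up−V_dn)/(S_up−S_dn) = (63.8131−0.3557)/(240.5704−137.4688) = 0.6155. V = [p*·63.8131 + (1−p*)·0.3557]/1.03 = 29.5286. B = V − Δ·S = -81.8001.
(0,0): S=136.0000. Δ = (V_up−V_dn)/(S_up−S_dn) = (29.5286−0.1636)/(180.8800−103.3600) = 0.3788. V = [p*·29.5286 + (1−p*)·0.1636]/1.03 = 13.6634. B = V − Δ·S = -37.8542.
Check: Δ(0,0)·S0 + B(0,0) = 13.6634 = V0.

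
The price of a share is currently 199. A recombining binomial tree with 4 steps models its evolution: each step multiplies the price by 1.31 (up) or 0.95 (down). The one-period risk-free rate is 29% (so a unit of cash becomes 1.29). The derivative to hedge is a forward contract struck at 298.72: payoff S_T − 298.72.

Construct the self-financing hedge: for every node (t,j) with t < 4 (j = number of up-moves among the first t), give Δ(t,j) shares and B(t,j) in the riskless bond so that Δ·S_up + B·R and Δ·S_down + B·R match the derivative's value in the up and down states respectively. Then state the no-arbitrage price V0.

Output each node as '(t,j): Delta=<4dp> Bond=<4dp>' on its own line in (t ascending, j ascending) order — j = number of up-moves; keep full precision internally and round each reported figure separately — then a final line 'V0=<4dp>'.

(0,0): Delta=1.0000 Bond=-107.8712
(1,0): Delta=1.0000 Bond=-139.1538
(1,1): Delta=1.0000 Bond=-139.1538
(2,0): Delta=1.0000 Bond=-179.5084
(2,1): Delta=1.0000 Bond=-179.5084
(2,2): Delta=1.0000 Bond=-179.5084
(3,0): Delta=1.0000 Bond=-231.5659
(3,1): Delta=1.0000 Bond=-231.5659
(3,2): Delta=1.0000 Bond=-231.5659
(3,3): Delta=1.0000 Bond=-231.5659
V0=91.1288

Under the risk-neutral measure, an up-move has probability p* = (R−d)/(u−d) = 0.9444 and values discount at R = 1.29.
At expiry t=4: V(4,0)=-136.6333, V(4,1)=-75.2109, V(4,2)=9.4873, V(4,3)=126.2816, V(4,4)=287.3348
Node (3,0) S=170.6176: V=(p*·-75.2109+(1−p*)·-136.6333)/1.29=-60.9483; Δ=(-75.2109−-136.6333)/(223.5091−162.0867)=1.0000; B=V−Δ·S=-231.5659
Node (3,1) S=235.2727: V=(p*·9.4873+(1−p*)·-75.2109)/1.29=3.7068; Δ=(9.4873−-75.2109)/(308.2073−223.5091)=1.0000; B=V−Δ·S=-231.5659
Node (3,2) S=324.4287: V=(p*·126.2816+(1−p*)·9.4873)/1.29=92.8628; Δ=(126.2816−9.4873)/(425.0016−308.2073)=1.0000; B=V−Δ·S=-231.5659
Node (3,3) S=447.3701: V=(p*·287.3348+(1−p*)·126.2816)/1.29=215.8042; Δ=(287.3348−126.2816)/(586.0548−425.0016)=1.0000; B=V−Δ·S=-231.5659
Node (2,0) S=179.5975: V=(p*·3.7068+(1−p*)·-60.9483)/1.29=0.0891; Δ=(3.7068−-60.9483)/(235.2727−170.6176)=1.0000; B=V−Δ·S=-179.5084
Node (2,1) S=247.6555: V=(p*·92.8628+(1−p*)·3.7068)/1.29=68.1471; Δ=(92.8628−3.7068)/(324.4287−235.2727)=1.0000; B=V−Δ·S=-179.5084
Node (2,2) S=341.5039: V=(p*·215.8042+(1−p*)·92.8628)/1.29=161.9955; Δ=(215.8042−92.8628)/(447.3701−324.4287)=1.0000; B=V−Δ·S=-179.5084
Node (1,0) S=189.0500: V=(p*·68.1471+(1−p*)·0.0891)/1.29=49.8962; Δ=(68.1471−0.0891)/(247.6555−179.5975)=1.0000; B=V−Δ·S=-139.1538
Node (1,1) S=260.6900: V=(p*·161.9955+(1−p*)·68.1471)/1.29=121.5362; Δ=(161.9955−68.1471)/(341.5039−247.6555)=1.0000; B=V−Δ·S=-139.1538
Node (0,0) S=199.0000: V=(p*·121.5362+(1−p*)·49.8962)/1.29=91.1288; Δ=(121.5362−49.8962)/(260.6900−189.0500)=1.0000; B=V−Δ·S=-107.8712
Check: Δ(0,0)·S0 + B(0,0) = 91.1288 = V0.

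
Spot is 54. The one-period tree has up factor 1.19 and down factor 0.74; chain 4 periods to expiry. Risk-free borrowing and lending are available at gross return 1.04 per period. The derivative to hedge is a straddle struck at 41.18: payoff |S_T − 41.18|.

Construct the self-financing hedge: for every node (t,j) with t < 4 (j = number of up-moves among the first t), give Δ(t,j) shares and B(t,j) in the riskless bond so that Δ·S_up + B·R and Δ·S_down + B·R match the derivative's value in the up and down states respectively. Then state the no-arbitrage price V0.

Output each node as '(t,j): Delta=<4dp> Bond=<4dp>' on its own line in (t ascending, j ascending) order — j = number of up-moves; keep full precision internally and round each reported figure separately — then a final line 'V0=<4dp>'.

(0,0): Delta=0.7271 Bond=-17.3825
(1,0): Delta=0.1955 Bond=3.1650
(1,1): Delta=0.8924 Bond=-28.6992
(2,0): Delta=-0.9331 Bond=36.6651
(2,1): Delta=0.5465 Bond=-13.3952
(2,2): Delta=1.0000 Bond=-38.0732
(3,0): Delta=-1.0000 Bond=39.5962
(3,1): Delta=-0.9123 Bond=37.3994
(3,2): Delta=1.0000 Bond=-39.5962
(3,3): Delta=1.0000 Bond=-39.5962
V0=21.8830

The replicating-portfolio and risk-neutral prices coincide; use p* = (1.04−0.74)/(1.19−0.74) = 0.6667 for the latter.
At expiry t=4: V(4,0)=24.9872, V(4,1)=15.1403, V(4,2)=0.6946, V(4,3)=26.1590, V(4,4)=67.1083
(3,0): S=21.8821. Δ = (V_up−V_dn)/(S_up−S_dn) = (15.1403−24.9872)/(26.0397−16.1928) = -1.0000. V = [p*·15.1403 + (1−p*)·24.9872]/1.04 = 17.7141. B = V − Δ·S = 39.5962.
(3,1): S=35.1888. Δ = (V_up−V_dn)/(S_up−S_dn) = (0.6946−15.1403)/(41.8746−26.0397) = -0.9123. V = [p*·0.6946 + (1−p*)·15.1403]/1.04 = 5.2979. B = V − Δ·S = 37.3994.
(3,2): S=56.5874. Δ = (V_up−V_dn)/(S_up−S_dn) = (26.1590−0.6946)/(67.3390−41.8746) = 1.0000. V = [p*·26.1590 + (1−p*)·0.6946]/1.04 = 16.9912. B = V − Δ·S = -39.5962.
(3,3): S=90.9986. Δ = (V_up−V_dn)/(S_up−S_dn) = (67.1083−26.1590)/(108.2883−67.3390) = 1.0000. V = [p*·67.1083 + (1−p*)·26.1590]/1.04 = 51.4024. B = V − Δ·S = -39.5962.
(2,0): S=29.5704. Δ = (V_up−V_dn)/(S_up−S_dn) = (5.2979−17.7141)/(35.1888−21.8821) = -0.9331. V = [p*·5.2979 + (1−p*)·17.7141]/1.04 = 9.0737. B = V − Δ·S = 36.6651.
(2,1): S=47.5524. Δ = (V_up−V_dn)/(S_up−S_dn) = (16.9912−5.2979)/(56.5874−35.1888) = 0.5465. V = [p*·16.9912 + (1−p*)·5.2979]/1.04 = 12.5899. B = V − Δ·S = -13.3952.
(2,2): S=76.4694. Δ = (V_up−V_dn)/(S_up−S_dn) = (51.4024−16.9912)/(90.9986−56.5874) = 1.0000. V = [p*·51.4024 + (1−p*)·16.9912]/1.04 = 38.3962. B = V − Δ·S = -38.0732.
(1,0): S=39.9600. Δ = (V_up−V_dn)/(S_up−S_dn) = (12.5899−9.0737)/(47.5524−29.5704) = 0.1955. V = [p*·12.5899 + (1−p*)·9.0737]/1.04 = 10.9787. B = V − Δ·S = 3.1650.
(1,1): S=64.2600. Δ = (V_up−V_dn)/(S_up−S_dn) = (38.3962−12.5899)/(76.4694−47.5524) = 0.8924. V = [p*·38.3962 + (1−p*)·12.5899]/1.04 = 28.6481. B = V − Δ·S = -28.6992.
(0,0): S=54.0000. Δ = (V_up−V_dn)/(S_up−S_dn) = (28.6481−10.9787)/(64.2600−39.9600) = 0.7271. V = [p*·28.6481 + (1−p*)·10.9787]/1.04 = 21.8830. B = V − Δ·S = -17.3825.
Check: Δ(0,0)·S0 + B(0,0) = 21.8830 = V0.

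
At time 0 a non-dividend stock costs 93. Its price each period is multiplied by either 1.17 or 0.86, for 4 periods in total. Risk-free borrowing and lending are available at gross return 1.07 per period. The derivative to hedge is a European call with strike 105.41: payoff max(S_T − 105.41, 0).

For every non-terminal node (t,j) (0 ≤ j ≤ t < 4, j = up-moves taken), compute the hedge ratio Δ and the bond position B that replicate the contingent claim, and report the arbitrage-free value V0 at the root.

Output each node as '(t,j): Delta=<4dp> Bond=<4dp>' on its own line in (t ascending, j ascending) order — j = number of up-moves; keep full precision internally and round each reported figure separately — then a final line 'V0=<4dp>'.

Since d<R<u, set p* = (R−d)/(u−d) = 0.6774; price each node as the discounted p*-expectation of its children.
At expiry t=4: V(4,0)=0.0000, V(4,1)=0.0000, V(4,2)=0.0000, V(4,3)=22.6870, V(4,4)=68.8615
(3,0): S=59.1532. Δ = (V_up−V_dn)/(S_up−S_dn) = (0.0000−0.0000)/(69.2093−50.8718) = 0.0000. V = [p*·0.0000 + (1−p*)·0.0000]/1.07 = 0.0000. B = V − Δ·S = 0.0000.
(3,1): S=80.4759. Δ = (V_up−V_dn)/(S_up−S_dn) = (0.0000−0.0000)/(94.1568−69.2093) = 0.0000. V = [p*·0.0000 + (1−p*)·0.0000]/1.07 = 0.0000. B = V − Δ·S = 0.0000.
(3,2): S=109.4846. Δ = (V_up−V_dn)/(S_up−S_dn) = (22.6870−0.0000)/(128.0970−94.1568) = 0.6684. V = [p*·22.6870 + (1−p*)·0.0000]/1.07 = 14.3632. B = V − Δ·S = -58.8207.
(3,3): S=148.9500. Δ = (V_up−V_dn)/(S_up−S_dn) = (68.8615−22.6870)/(174.2715−128.0970) = 1.0000. V = [p*·68.8615 + (1−p*)·22.6870]/1.07 = 50.4360. B = V − Δ·S = -98.5140.
(2,0): S=68.7828. Δ = (V_up−V_dn)/(S_up−S_dn) = (0.0000−0.0000)/(80.4759−59.1532) = 0.0000. V = [p*·0.0000 + (1−p*)·0.0000]/1.07 = 0.0000. B = V − Δ·S = 0.0000.
(2,1): S=93.5766. Δ = (V_up−V_dn)/(S_up−S_dn) = (14.3632−0.0000)/(109.4846−80.4759) = 0.4951. V = [p*·14.3632 + (1−p*)·0.0000]/1.07 = 9.0934. B = V − Δ·S = -37.2395.
(2,2): S=127.3077. Δ = (V_up−V_dn)/(S_up−S_dn) = (50.4360−14.3632)/(148.9500−109.4846) = 0.9140. V = [p*·50.4360 + (1−p*)·14.3632]/1.07 = 36.2613. B = V − Δ·S = -80.1025.
(1,0): S=79.9800. Δ = (V_up−V_dn)/(S_up−S_dn) = (9.0934−0.0000)/(93.5766−68.7828) = 0.3668. V = [p*·9.0934 + (1−p*)·0.0000]/1.07 = 5.7570. B = V − Δ·S = -23.5764.
(1,1): S=108.8100. Δ = (V_up−V_dn)/(S_up−S_dn) = (36.2613−9.0934)/(127.3077−93.5766) = 0.8054. V = [p*·36.2613 + (1−p*)·9.0934]/1.07 = 25.6986. B = V − Δ·S = -61.9400.
(0,0): S=93.0000. Δ = (V_up−V_dn)/(S_up−S_dn) = (25.6986−5.7570)/(108.8100−79.9800) = 0.6917. V = [p*·25.6986 + (1−p*)·5.7570]/1.07 = 18.0054. B = V − Δ·S = -46.3221.
Each (Δ,B) replicates both successor values, so the strategy is self-financing and V0 is arbitrage-free.

(0,0): Delta=0.6917 Bond=-46.3221
(1,0): Delta=0.3668 Bond=-23.5764
(1,1): Delta=0.8054 Bond=-61.9400
(2,0): Delta=0.0000 Bond=0.0000
(2,1): Delta=0.4951 Bond=-37.2395
(2,2): Delta=0.9140 Bond=-80.1025
(3,0): Delta=0.0000 Bond=0.0000
(3,1): Delta=0.0000 Bond=0.0000
(3,2): Delta=0.6684 Bond=-58.8207
(3,3): Delta=1.0000 Bond=-98.5140
V0=18.0054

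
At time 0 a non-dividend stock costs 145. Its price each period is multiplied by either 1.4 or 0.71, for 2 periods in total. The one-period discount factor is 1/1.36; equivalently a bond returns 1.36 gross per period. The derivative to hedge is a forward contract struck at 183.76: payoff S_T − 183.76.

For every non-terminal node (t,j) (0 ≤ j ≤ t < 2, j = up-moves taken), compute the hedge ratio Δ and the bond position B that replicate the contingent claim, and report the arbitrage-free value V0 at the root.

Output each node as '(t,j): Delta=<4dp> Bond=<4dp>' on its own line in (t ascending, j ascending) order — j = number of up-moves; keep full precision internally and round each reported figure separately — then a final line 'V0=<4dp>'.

Since d<R<u, set p* = (R−d)/(u−d) = 0.9420; price each node as the discounted p*-expectation of its children.
Terminal payoffs: V(2,0)=-110.6655, V(2,1)=-39.6300, V(2,2)=100.4400
  t=1,j=0: stock 102.9500 → up 144.1300 (V=-39.6300), down 73.0945 (V=-110.6655). Price -32.1676; hedge Δ=1.0000, bond B=-135.1176.
  t=1,j=1: stock 203.0000 → up 284.2000 (V=100.4400), down 144.1300 (V=-39.6300). Price 67.8824; hedge Δ=1.0000, bond B=-135.1176.
  t=0,j=0: stock 145.0000 → up 203.0000 (V=67.8824), down 102.9500 (V=-32.1676). Price 45.6488; hedge Δ=1.0000, bond B=-99.3512.
Self-financing check: at every node Δ·S+B equals the discounted successor values.

(0,0): Delta=1.0000 Bond=-99.3512
(1,0): Delta=1.0000 Bond=-135.1176
(1,1): Delta=1.0000 Bond=-135.1176
V0=45.6488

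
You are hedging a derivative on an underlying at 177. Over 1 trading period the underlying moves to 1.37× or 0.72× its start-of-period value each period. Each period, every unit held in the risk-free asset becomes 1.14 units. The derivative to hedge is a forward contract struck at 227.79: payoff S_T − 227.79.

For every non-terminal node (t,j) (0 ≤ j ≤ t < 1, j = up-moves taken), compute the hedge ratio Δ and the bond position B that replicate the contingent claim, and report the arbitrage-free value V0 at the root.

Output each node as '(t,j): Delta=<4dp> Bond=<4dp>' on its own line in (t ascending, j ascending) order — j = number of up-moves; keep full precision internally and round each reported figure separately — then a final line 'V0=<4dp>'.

Risk-neutral probability p* = (R−d)/(u−d) = (1.14−0.72)/(1.37−0.72) = 0.6462.
At expiry t=1: V(1,0)=-100.3500, V(1,1)=14.7000
  t=0,j=0: stock 177.0000 → up 242.4900 (V=14.7000), down 127.4400 (V=-100.3500). Price -22.8158; hedge Δ=1.0000, bond B=-199.8158.
Check: Δ(0,0)·S0 + B(0,0) = -22.8158 = V0.

(0,0): Delta=1.0000 Bond=-199.8158
V0=-22.8158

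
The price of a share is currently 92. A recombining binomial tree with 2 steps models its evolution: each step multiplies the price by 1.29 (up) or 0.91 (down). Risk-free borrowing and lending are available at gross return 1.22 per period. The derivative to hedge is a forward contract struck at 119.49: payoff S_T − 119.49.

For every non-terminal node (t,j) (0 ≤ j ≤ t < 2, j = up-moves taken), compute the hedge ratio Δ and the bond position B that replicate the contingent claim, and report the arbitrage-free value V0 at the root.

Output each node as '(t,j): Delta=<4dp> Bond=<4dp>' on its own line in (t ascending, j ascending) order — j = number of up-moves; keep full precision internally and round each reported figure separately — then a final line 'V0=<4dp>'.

(0,0): Delta=1.0000 Bond=-80.2808
(1,0): Delta=1.0000 Bond=-97.9426
(1,1): Delta=1.0000 Bond=-97.9426
V0=11.7192

Since d<R<u, set p* = (R−d)/(u−d) = 0.8158; price each node as the discounted p*-expectation of its children.
Terminal payoffs: V(2,0)=-43.3048, V(2,1)=-11.4912, V(2,2)=33.6072
(1,0): S=83.7200. Δ = (V_up−V_dn)/(S_up−S_dn) = (-11.4912−-43.3048)/(107.9988−76.1852) = 1.0000. V = [p*·-11.4912 + (1−p*)·-43.3048]/1.22 = -14.2226. B = V − Δ·S = -97.9426.
(1,1): S=118.6800. Δ = (V_up−V_dn)/(S_up−S_dn) = (33.6072−-11.4912)/(153.0972−107.9988) = 1.0000. V = [p*·33.6072 + (1−p*)·-11.4912]/1.22 = 20.7374. B = V − Δ·S = -97.9426.
(0,0): S=92.0000. Δ = (V_up−V_dn)/(S_up−S_dn) = (20.7374−-14.2226)/(118.6800−83.7200) = 1.0000. V = [p*·20.7374 + (1−p*)·-14.2226]/1.22 = 11.7192. B = V − Δ·S = -80.2808.
Each (Δ,B) replicates both successor values, so the strategy is self-financing and V0 is arbitrage-free.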